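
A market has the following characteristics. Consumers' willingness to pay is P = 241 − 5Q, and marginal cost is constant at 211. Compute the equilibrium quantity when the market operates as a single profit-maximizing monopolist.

Monopoly sets MR = MC: 241 − 10Q = 211 ⇒ Q = 3, P = 241 − 5·3 = 226.

Q = 3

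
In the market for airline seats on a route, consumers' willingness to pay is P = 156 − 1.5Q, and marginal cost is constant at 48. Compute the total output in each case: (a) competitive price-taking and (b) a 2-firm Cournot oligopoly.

Competition: Q = 72; Cournot: Q = 48

Competitive firms price at marginal cost: P = 48, giving Q = 72.
In a 2-firm Cournot equilibrium, symmetry and the first-order condition give q = (156 − 48)/(4.5) = 24. So Q = 48 and P = 84.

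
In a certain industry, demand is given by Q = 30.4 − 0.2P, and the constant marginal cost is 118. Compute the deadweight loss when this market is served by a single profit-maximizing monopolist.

Inverting demand: P = 152 − 5Q.
Perfect competition: P = MC = 118, so 152 − 5Q = 118 and Q = 6.8.
Monopoly sets MR = MC: 152 − 10Q = 118 ⇒ Q = 3.4, P = 152 − 5·3.4 = 135.
DWL is the triangle between Q = 3.4 and Q = 6.8: ½·(6.8 − 3.4)·(135 − 118) = 28.9.

DWL = 28.9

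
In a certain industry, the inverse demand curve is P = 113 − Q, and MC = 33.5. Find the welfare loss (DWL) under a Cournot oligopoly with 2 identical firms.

Perfect competition: P = MC = 33.5, so 113 − Q = 33.5 and Q = 79.5.
In a 2-firm Cournot equilibrium, symmetry and the first-order condition give q = (113 − 33.5)/(3) = 26.5. So Q = 53 and P = 60.
DWL is the triangle between Q = 53 and Q = 79.5: ½·(79.5 − 53)·(60 − 33.5) = 351.125.

DWL = 351.125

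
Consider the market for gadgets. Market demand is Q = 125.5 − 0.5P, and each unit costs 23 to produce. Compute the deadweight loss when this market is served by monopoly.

DWL = 3249

Inverting demand: P = 251 − 2Q.
Perfect competition: P = MC = 23, so 251 − 2Q = 23 and Q = 114.
The monopolist equates marginal revenue to marginal cost: 251 − 4Q = 23, so Q = 57. From demand, P = 137.
DWL is the triangle between Q = 57 and Q = 114: ½·(114 − 57)·(137 − 23) = 3249.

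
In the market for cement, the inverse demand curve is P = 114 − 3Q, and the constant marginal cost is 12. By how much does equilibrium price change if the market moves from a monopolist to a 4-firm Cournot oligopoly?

The monopolist equates marginal revenue to marginal cost: 114 − 6Q = 12, so Q = 17. From demand, P = 63.
In a 4-firm Cournot equilibrium, symmetry and the first-order condition give q = (114 − 12)/(15) = 6.8. So Q = 27.2 and P = 32.4.
Change in equilibrium price: 32.4 − 63 = −30.6.

Equilibrium price falls by 30.6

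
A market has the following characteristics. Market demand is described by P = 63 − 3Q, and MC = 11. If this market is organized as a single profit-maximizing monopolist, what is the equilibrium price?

Monopoly sets MR = MC: 63 − 6Q = 11 ⇒ Q = 26/3, P = 63 − 3·26/3 = 37.

P = 37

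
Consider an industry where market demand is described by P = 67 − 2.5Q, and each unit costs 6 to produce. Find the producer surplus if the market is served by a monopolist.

A monopolist chooses Q where MR = MC. MR = 67 − 5Q; setting this equal to 6 gives Q = 12.2 and P = 36.5.
PS = (36.5 − 6)·12.2 = 372.1.

PS = 372.1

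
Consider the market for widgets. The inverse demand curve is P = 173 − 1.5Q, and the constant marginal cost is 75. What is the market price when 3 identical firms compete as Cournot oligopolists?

Cournot with 3 identical firms: the symmetric best-response condition is 173 − 6q = 75. Each firm produces q = 49/3, total output Q = 49, price P = 99.5.

P = 99.5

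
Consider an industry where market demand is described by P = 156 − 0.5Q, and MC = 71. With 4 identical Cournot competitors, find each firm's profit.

π_i = 578

With 4 symmetric Cournot firms, each firm's FOC gives 156 − 2.5q = 71, so q = 34, Q = 4·34 = 136, and P = 88.
Each firm's profit = (88 − 71)·34 = 578.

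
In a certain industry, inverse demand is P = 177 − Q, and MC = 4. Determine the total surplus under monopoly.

TS = 11223.375

A monopolist chooses Q where MR = MC. MR = 177 − 2Q; setting this equal to 4 gives Q = 86.5 and P = 90.5.
CS = ½·(177 − 90.5)·86.5 = 3741.125; PS = (90.5 − 4)·86.5 = 7482.25; TS = 11223.375.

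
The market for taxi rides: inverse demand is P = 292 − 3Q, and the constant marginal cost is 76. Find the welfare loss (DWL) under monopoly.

Perfect competition: P = MC = 76, so 292 − 3Q = 76 and Q = 72.
The monopolist equates marginal revenue to marginal cost: 292 − 6Q = 76, so Q = 36. From demand, P = 184.
DWL is the triangle between Q = 36 and Q = 72: ½·(72 − 36)·(184 − 76) = 1944.

DWL = 1944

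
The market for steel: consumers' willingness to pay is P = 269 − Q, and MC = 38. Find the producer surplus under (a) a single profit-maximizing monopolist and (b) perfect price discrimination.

Monopoly: PS = 13340.25; Perfect PD: PS = 26680.5

Monopoly sets MR = MC: 269 − 2Q = 38 ⇒ Q = 115.5, P = 269 − 115.5 = 153.5.
PS = (153.5 − 38)·115.5 = 13340.25.
With perfect price discrimination, output is the efficient level Q = 231 (where demand meets MC), but every buyer pays their willingness to pay: CS = 0 and PS = total surplus.
PS = ½·(269 − 38)·231 = 26680.5.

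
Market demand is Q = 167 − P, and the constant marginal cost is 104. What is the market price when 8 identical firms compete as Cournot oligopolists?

P = 111

Inverting demand: P = 167 − Q.
In a 8-firm Cournot equilibrium, symmetry and the first-order condition give q = (167 − 104)/(9) = 7. So Q = 56 and P = 111.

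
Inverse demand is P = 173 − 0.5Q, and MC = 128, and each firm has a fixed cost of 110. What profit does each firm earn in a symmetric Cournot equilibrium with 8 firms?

π_i = −60

In a 8-firm Cournot equilibrium, symmetry and the first-order condition give q = (173 − 128)/(4.5) = 10. So Q = 80 and P = 133.
Each firm's profit = (133 − 128)·10 − 110 = −60.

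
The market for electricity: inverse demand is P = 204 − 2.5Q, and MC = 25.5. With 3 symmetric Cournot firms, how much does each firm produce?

q_i = 17.85

Cournot with 3 identical firms: the symmetric best-response condition is 204 − 10q = 25.5. Each firm produces q = 17.85, total output Q = 53.55, price P = 70.125.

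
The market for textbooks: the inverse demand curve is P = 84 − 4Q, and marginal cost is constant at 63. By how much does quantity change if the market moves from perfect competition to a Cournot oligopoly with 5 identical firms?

Quantity falls by 0.875

Under competition P = MC = 63, so Q = (84 − 63)/4 = 5.25.
Cournot with 5 identical firms: the symmetric best-response condition is 84 − 24q = 63. Each firm produces q = 0.875, total output Q = 4.375, price P = 66.5.
Change in quantity: 4.375 − 5.25 = −0.875.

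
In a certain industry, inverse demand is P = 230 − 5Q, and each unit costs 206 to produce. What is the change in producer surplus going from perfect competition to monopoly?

PS rises by 28.8

Competitive firms price at marginal cost: P = 206, giving Q = 4.8.
PS = (206 − 206)·4.8 = 0.
A monopolist chooses Q where MR = MC. MR = 230 − 10Q; setting this equal to 206 gives Q = 2.4 and P = 218.
PS = (218 − 206)·2.4 = 28.8.
Change in producer surplus: 28.8 − 0 = 28.8.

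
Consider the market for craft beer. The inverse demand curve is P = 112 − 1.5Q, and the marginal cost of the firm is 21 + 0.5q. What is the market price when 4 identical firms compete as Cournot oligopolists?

P = 43.75

With 4 symmetric Cournot firms, each firm's FOC gives 112 − 7.5q = 21 + 0.5q, so q = 11.375, Q = 4·11.375 = 45.5, and P = 43.75.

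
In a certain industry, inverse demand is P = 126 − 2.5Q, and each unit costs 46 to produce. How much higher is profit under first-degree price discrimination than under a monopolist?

π rises by 640

Monopoly sets MR = MC: 126 − 5Q = 46 ⇒ Q = 16, P = 126 − 2.5·16 = 86.
Profit = (86 − 46)·16 = 640.
A perfectly discriminating monopolist sells every unit with P(Q) ≥ MC(Q), so output equals the competitive quantity Q = 32. Each buyer pays their reservation price, so CS = 0 and the firm captures all surplus.
PS equals the full surplus area, 1280. Profit = 1280 = 1280.
Change in profit: 1280 − 640 = 640.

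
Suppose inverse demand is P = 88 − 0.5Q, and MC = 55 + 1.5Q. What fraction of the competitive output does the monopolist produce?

Q_m/Q_c = 0.8

The monopolist equates marginal revenue to marginal cost: 88 − Q = 55 + 1.5Q, so Q = 13.2. From demand, P = 81.4.
Competitive equilibrium sets price equal to marginal cost: 88 − 0.5Q = 55 + 1.5Q, so Q = 16.5 and P = 79.75.
Ratio Q_m/Q_c = 13.2/16.5 = 0.8.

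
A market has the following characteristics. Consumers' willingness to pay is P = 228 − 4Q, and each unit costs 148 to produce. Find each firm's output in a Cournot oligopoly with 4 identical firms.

q_i = 4

In a 4-firm Cournot equilibrium, symmetry and the first-order condition give q = (228 − 148)/(20) = 4. So Q = 16 and P = 164.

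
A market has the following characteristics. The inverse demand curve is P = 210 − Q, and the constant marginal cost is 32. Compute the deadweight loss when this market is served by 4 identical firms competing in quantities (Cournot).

DWL = 633.68

Under competition P = MC = 32, so Q = (210 − 32)/1 = 178.
In a 4-firm Cournot equilibrium, symmetry and the first-order condition give q = (210 − 32)/(5) = 35.6. So Q = 142.4 and P = 67.6.
DWL is the triangle between Q = 142.4 and Q = 178: ½·(178 − 142.4)·(67.6 − 32) = 633.68.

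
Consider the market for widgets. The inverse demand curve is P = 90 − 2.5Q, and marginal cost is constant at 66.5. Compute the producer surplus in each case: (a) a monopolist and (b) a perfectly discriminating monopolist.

Monopoly sets MR = MC: 90 − 5Q = 66.5 ⇒ Q = 4.7, P = 90 − 2.5·4.7 = 78.25.
PS = (78.25 − 66.5)·4.7 = 55.225.
Under first-degree price discrimination the firm charges each unit its demand price and produces up to where P = MC, i.e. Q = 9.4. Consumer surplus is zero; producer surplus equals total surplus.
PS = ½·(90 − 66.5)·9.4 = 110.45.

Monopoly: PS = 55.225; Perfect PD: PS = 110.45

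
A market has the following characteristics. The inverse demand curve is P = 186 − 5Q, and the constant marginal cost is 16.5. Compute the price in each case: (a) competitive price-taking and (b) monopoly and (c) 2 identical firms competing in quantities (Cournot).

Perfect competition: P = MC = 16.5, so 186 − 5Q = 16.5 and Q = 33.9.
A monopolist chooses Q where MR = MC. MR = 186 − 10Q; setting this equal to 16.5 gives Q = 16.95 and P = 101.25.
In a 2-firm Cournot equilibrium, symmetry and the first-order condition give q = (186 − 16.5)/(15) = 11.3. So Q = 22.6 and P = 73.

Competition: P = 16.5; Monopoly: P = 101.25; Cournot: P = 73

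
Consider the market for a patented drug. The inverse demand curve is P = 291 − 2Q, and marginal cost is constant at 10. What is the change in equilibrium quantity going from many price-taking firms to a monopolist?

Equilibrium quantity falls by 70.25

Competitive firms price at marginal cost: P = 10, giving Q = 140.5.
A monopolist chooses Q where MR = MC. MR = 291 − 4Q; setting this equal to 10 gives Q = 70.25 and P = 150.5.
Change in equilibrium quantity: 70.25 − 140.5 = −70.25.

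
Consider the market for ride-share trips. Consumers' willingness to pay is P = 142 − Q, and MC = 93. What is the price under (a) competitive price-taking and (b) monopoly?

Competition: P = 93; Monopoly: P = 117.5

Under competition P = MC = 93, so Q = (142 − 93)/1 = 49.
The monopolist equates marginal revenue to marginal cost: 142 − 2Q = 93, so Q = 24.5. From demand, P = 117.5.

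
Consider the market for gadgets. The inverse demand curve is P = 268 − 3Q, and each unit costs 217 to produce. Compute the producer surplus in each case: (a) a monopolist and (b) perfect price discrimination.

Monopoly: PS = 216.75; Perfect PD: PS = 433.5

A monopolist chooses Q where MR = MC. MR = 268 − 6Q; setting this equal to 217 gives Q = 8.5 and P = 242.5.
PS = (242.5 − 217)·8.5 = 216.75.
A perfectly discriminating monopolist sells every unit with P(Q) ≥ MC(Q), so output equals the competitive quantity Q = 17. Each buyer pays their reservation price, so CS = 0 and the firm captures all surplus.
PS = ½·(268 − 217)·17 = 433.5.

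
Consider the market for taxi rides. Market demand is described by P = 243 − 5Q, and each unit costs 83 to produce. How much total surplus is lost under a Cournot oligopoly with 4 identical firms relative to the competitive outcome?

DWL = 102.4

Competitive firms price at marginal cost: P = 83, giving Q = 32.
In a 4-firm Cournot equilibrium, symmetry and the first-order condition give q = (243 − 83)/(25) = 6.4. So Q = 25.6 and P = 115.
DWL is the triangle between Q = 25.6 and Q = 32: ½·(32 − 25.6)·(115 − 83) = 102.4.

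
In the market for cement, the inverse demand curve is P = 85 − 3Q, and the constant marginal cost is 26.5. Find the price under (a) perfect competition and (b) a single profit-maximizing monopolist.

Competitive firms price at marginal cost: P = 26.5, giving Q = 19.5.
The monopolist equates marginal revenue to marginal cost: 85 − 6Q = 26.5, so Q = 9.75. From demand, P = 55.75.

Competition: P = 26.5; Monopoly: P = 55.75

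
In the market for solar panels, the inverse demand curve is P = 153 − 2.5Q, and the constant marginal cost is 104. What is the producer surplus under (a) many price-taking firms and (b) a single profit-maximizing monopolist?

Competition: PS = 0; Monopoly: PS = 240.1

Under competition P = MC = 104, so Q = (153 − 104)/2.5 = 19.6.
PS = (104 − 104)·19.6 = 0.
Monopoly sets MR = MC: 153 − 5Q = 104 ⇒ Q = 9.8, P = 153 − 2.5·9.8 = 128.5.
PS = (128.5 − 104)·9.8 = 240.1.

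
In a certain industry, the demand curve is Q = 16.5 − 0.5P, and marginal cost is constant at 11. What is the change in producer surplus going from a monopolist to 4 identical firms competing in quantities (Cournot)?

PS falls by 21.78

Inverting demand: P = 33 − 2Q.
Monopoly sets MR = MC: 33 − 4Q = 11 ⇒ Q = 5.5, P = 33 − 2·5.5 = 22.
PS = (22 − 11)·5.5 = 60.5.
With 4 symmetric Cournot firms, each firm's FOC gives 33 − 10q = 11, so q = 2.2, Q = 4·2.2 = 8.8, and P = 15.4.
PS = (15.4 − 11)·8.8 = 38.72.
Change in producer surplus: 38.72 − 60.5 = −21.78.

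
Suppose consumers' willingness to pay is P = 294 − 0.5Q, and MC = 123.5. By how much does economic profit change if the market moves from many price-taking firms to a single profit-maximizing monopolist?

Perfect competition: P = MC = 123.5, so 294 − 0.5Q = 123.5 and Q = 341.
Profit = (123.5 − 123.5)·341 = 0.
The monopolist equates marginal revenue to marginal cost: 294 − Q = 123.5, so Q = 170.5. From demand, P = 208.75.
Profit = (208.75 − 123.5)·170.5 = 14535.125.
Change in economic profit: 14535.125 − 0 = 14535.125.

Economic profit rises by 14535.125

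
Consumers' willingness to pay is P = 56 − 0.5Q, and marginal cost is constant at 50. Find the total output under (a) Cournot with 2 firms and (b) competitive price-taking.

Cournot: Q = 8; Competition: Q = 12

With 2 symmetric Cournot firms, each firm's FOC gives 56 − 1.5q = 50, so q = 4, Q = 2·4 = 8, and P = 52.
Competitive firms price at marginal cost: P = 50, giving Q = 12.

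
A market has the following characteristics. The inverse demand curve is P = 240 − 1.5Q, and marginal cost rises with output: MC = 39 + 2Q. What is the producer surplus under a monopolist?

The monopolist equates marginal revenue to marginal cost: 240 − 3Q = 39 + 2Q, so Q = 40.2. From demand, P = 179.7.
PS = P·Q − VC(Q) = 179.7·40.2 − (39·40.2 + ½·2·40.2²) = 4040.1.

PS = 4040.1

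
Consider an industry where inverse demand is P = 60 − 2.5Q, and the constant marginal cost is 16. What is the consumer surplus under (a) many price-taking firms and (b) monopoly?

Competition: CS = 387.2; Monopoly: CS = 96.8

Under competition P = MC = 16, so Q = (60 − 16)/2.5 = 17.6.
CS = ½·(60 − 16)·17.6 = 387.2.
A monopolist chooses Q where MR = MC. MR = 60 − 5Q; setting this equal to 16 gives Q = 8.8 and P = 38.
CS = ½·(60 − 38)·8.8 = 96.8.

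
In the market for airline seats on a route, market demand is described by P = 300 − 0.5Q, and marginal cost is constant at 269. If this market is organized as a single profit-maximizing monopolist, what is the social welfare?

TS = 720.75

Monopoly sets MR = MC: 300 − Q = 269 ⇒ Q = 31, P = 300 − 0.5·31 = 284.5.
CS = ½·(300 − 284.5)·31 = 240.25; PS = (284.5 − 269)·31 = 480.5; TS = 720.75.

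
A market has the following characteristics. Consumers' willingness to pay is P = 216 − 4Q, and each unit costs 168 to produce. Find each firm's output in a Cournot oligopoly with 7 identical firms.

With 7 symmetric Cournot firms, each firm's FOC gives 216 − 32q = 168, so q = 1.5, Q = 7·1.5 = 10.5, and P = 174.

q_i = 1.5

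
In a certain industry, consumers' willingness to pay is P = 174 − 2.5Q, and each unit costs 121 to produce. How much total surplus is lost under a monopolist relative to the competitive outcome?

DWL = 140.45

Perfect competition: P = MC = 121, so 174 − 2.5Q = 121 and Q = 21.2.
A monopolist chooses Q where MR = MC. MR = 174 − 5Q; setting this equal to 121 gives Q = 10.6 and P = 147.5.
DWL is the triangle between Q = 10.6 and Q = 21.2: ½·(21.2 − 10.6)·(147.5 − 121) = 140.45.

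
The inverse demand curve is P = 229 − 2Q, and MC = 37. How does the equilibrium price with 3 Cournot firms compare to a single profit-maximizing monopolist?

Cournot: P = 85; Monopoly: P = 133

Cournot with 3 identical firms: the symmetric best-response condition is 229 − 8q = 37. Each firm produces q = 24, total output Q = 72, price P = 85.
A monopolist chooses Q where MR = MC. MR = 229 − 4Q; setting this equal to 37 gives Q = 48 and P = 133.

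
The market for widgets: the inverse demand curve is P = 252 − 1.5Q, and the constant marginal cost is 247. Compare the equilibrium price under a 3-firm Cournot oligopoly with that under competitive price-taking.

Cournot with 3 identical firms: the symmetric best-response condition is 252 − 6q = 247. Each firm produces q = 5/6, total output Q = 2.5, price P = 248.25.
Under competition P = MC = 247, so Q = (252 − 247)/1.5 = 10/3.

Cournot: P = 248.25; Competition: P = 247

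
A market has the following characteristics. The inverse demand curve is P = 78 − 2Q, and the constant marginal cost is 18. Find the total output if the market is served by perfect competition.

Q = 30

Perfect competition: P = MC = 18, so 78 − 2Q = 18 and Q = 30.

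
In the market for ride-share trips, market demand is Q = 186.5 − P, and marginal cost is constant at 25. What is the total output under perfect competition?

Q = 161.5

Inverting demand: P = 186.5 − Q.
Under competition P = MC = 25, so Q = (186.5 − 25)/1 = 161.5.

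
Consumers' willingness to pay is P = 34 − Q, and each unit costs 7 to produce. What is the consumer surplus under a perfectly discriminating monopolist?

CS = 0

With perfect price discrimination, output is the efficient level Q = 27 (where demand meets MC), but every buyer pays their willingness to pay: CS = 0 and PS = total surplus.
CS = 0.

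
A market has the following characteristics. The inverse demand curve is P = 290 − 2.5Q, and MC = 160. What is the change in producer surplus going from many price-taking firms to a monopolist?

PS rises by 1690

Perfect competition: P = MC = 160, so 290 − 2.5Q = 160 and Q = 52.
PS = (160 − 160)·52 = 0.
The monopolist equates marginal revenue to marginal cost: 290 − 5Q = 160, so Q = 26. From demand, P = 225.
PS = (225 − 160)·26 = 1690.
Change in producer surplus: 1690 − 0 = 1690.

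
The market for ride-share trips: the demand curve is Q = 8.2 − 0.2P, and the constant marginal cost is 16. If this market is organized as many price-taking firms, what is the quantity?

Q = 5

Inverting demand: P = 41 − 5Q.
Under competition P = MC = 16, so Q = (41 − 16)/5 = 5.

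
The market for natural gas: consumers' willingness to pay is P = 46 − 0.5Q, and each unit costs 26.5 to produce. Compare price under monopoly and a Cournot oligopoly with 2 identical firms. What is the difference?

P falls by 3.25

Monopoly sets MR = MC: 46 − Q = 26.5 ⇒ Q = 19.5, P = 46 − 0.5·19.5 = 36.25.
In a 2-firm Cournot equilibrium, symmetry and the first-order condition give q = (46 − 26.5)/(1.5) = 13. So Q = 26 and P = 33.
Change in price: 33 − 36.25 = −3.25.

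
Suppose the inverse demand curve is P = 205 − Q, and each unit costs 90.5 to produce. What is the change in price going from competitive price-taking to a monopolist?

Price rises by 57.25

Perfect competition: P = MC = 90.5, so 205 − Q = 90.5 and Q = 114.5.
Monopoly sets MR = MC: 205 − 2Q = 90.5 ⇒ Q = 57.25, P = 205 − 57.25 = 147.75.
Change in price: 147.75 − 90.5 = 57.25.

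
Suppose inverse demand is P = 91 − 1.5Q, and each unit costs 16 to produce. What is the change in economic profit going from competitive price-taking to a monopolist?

Competitive firms price at marginal cost: P = 16, giving Q = 50.
Profit = (16 − 16)·50 = 0.
Monopoly sets MR = MC: 91 − 3Q = 16 ⇒ Q = 25, P = 91 − 1.5·25 = 53.5.
Profit = (53.5 − 16)·25 = 937.5.
Change in economic profit: 937.5 − 0 = 937.5.

Economic profit rises by 937.5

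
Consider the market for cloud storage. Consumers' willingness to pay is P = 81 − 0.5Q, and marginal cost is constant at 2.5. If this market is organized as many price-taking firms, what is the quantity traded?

Q = 157

Perfect competition: P = MC = 2.5, so 81 − 0.5Q = 2.5 and Q = 157.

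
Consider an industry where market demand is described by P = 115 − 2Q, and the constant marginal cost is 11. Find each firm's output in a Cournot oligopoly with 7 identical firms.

q_i = 6.5

Cournot with 7 identical firms: the symmetric best-response condition is 115 − 16q = 11. Each firm produces q = 6.5, total output Q = 45.5, price P = 24.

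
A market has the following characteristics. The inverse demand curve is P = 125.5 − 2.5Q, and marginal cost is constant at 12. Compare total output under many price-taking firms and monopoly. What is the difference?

Perfect competition: P = MC = 12, so 125.5 − 2.5Q = 12 and Q = 45.4.
Monopoly sets MR = MC: 125.5 − 5Q = 12 ⇒ Q = 22.7, P = 125.5 − 2.5·22.7 = 68.75.
Change in total output: 22.7 − 45.4 = −22.7.

Q falls by 22.7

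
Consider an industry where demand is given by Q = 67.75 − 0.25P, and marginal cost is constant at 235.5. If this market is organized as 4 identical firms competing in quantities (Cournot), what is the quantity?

Q = 7.1

Inverting demand: P = 271 − 4Q.
With 4 symmetric Cournot firms, each firm's FOC gives 271 − 20q = 235.5, so q = 1.775, Q = 4·1.775 = 7.1, and P = 242.6.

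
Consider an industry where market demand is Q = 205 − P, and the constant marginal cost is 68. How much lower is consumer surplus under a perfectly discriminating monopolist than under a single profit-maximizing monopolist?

Inverting demand: P = 205 − Q.
The monopolist equates marginal revenue to marginal cost: 205 − 2Q = 68, so Q = 68.5. From demand, P = 136.5.
CS = ½·(205 − 136.5)·68.5 = 2346.125.
A perfectly discriminating monopolist sells every unit with P(Q) ≥ MC(Q), so output equals the competitive quantity Q = 137. Each buyer pays their reservation price, so CS = 0 and the firm captures all surplus.
CS = 0.
Change in consumer surplus: 0 − 2346.125 = −2346.125.

CS falls by 2346.125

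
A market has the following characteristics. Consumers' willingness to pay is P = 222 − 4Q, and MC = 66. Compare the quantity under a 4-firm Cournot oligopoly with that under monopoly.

Cournot: Q = 31.2; Monopoly: Q = 19.5

In a 4-firm Cournot equilibrium, symmetry and the first-order condition give q = (222 − 66)/(20) = 7.8. So Q = 31.2 and P = 97.2.
The monopolist equates marginal revenue to marginal cost: 222 − 8Q = 66, so Q = 19.5. From demand, P = 144.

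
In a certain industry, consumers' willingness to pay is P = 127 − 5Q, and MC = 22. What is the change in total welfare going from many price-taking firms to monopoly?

Under competition P = MC = 22, so Q = (127 − 22)/5 = 21.
CS = ½·(127 − 22)·21 = 1102.5; PS = (22 − 22)·21 = 0; TS = 1102.5.
A monopolist chooses Q where MR = MC. MR = 127 − 10Q; setting this equal to 22 gives Q = 10.5 and P = 74.5.
CS = ½·(127 − 74.5)·10.5 = 275.625; PS = (74.5 − 22)·10.5 = 551.25; TS = 826.875.
Change in total welfare: 826.875 − 1102.5 = −275.625.

TS falls by 275.625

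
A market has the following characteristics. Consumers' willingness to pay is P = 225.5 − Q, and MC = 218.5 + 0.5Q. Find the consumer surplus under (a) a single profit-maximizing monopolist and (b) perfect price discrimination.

Monopoly: CS = 3.92; Perfect PD: CS = 0

A monopolist chooses Q where MR = MC. MR = 225.5 − 2Q; setting this equal to 218.5 + 0.5Q gives Q = 2.8 and P = 222.7.
CS = ½·(225.5 − 222.7)·2.8 = 3.92.
With perfect price discrimination, output is the efficient level Q = 14/3 (where demand meets MC), but every buyer pays their willingness to pay: CS = 0 and PS = total surplus.
CS = 0.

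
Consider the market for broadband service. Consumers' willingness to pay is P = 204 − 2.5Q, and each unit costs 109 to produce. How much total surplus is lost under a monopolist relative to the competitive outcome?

DWL = 451.25

Competitive firms price at marginal cost: P = 109, giving Q = 38.
A monopolist chooses Q where MR = MC. MR = 204 − 5Q; setting this equal to 109 gives Q = 19 and P = 156.5.
DWL is the triangle between Q = 19 and Q = 38: ½·(38 − 19)·(156.5 − 109) = 451.25.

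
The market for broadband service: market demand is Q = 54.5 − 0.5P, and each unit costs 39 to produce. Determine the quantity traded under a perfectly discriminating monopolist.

Inverting demand: P = 109 − 2Q.
With perfect price discrimination, output is the efficient level Q = 35 (where demand meets MC), but every buyer pays their willingness to pay: CS = 0 and PS = total surplus.

Q = 35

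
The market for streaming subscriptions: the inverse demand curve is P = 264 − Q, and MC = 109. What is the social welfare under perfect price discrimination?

With perfect price discrimination, output is the efficient level Q = 155 (where demand meets MC), but every buyer pays their willingness to pay: CS = 0 and PS = total surplus.
TS = 12012.5 (equal to competitive TS).

TS = 12012.5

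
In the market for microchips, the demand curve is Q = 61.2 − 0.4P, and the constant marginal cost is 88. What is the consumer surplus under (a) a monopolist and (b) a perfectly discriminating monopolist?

Monopoly: CS = 211.25; Perfect PD: CS = 0

Inverting demand: P = 153 − 2.5Q.
Monopoly sets MR = MC: 153 − 5Q = 88 ⇒ Q = 13, P = 153 − 2.5·13 = 120.5.
CS = ½·(153 − 120.5)·13 = 211.25.
A perfectly discriminating monopolist sells every unit with P(Q) ≥ MC(Q), so output equals the competitive quantity Q = 26. Each buyer pays their reservation price, so CS = 0 and the firm captures all surplus.
CS = 0.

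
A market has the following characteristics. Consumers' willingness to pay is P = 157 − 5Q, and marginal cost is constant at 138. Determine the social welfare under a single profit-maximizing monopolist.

TS = 27.075

The monopolist equates marginal revenue to marginal cost: 157 − 10Q = 138, so Q = 1.9. From demand, P = 147.5.
CS = ½·(157 − 147.5)·1.9 = 9.025; PS = (147.5 − 138)·1.9 = 18.05; TS = 27.075.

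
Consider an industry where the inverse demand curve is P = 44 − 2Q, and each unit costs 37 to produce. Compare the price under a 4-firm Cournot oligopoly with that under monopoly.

With 4 symmetric Cournot firms, each firm's FOC gives 44 − 10q = 37, so q = 0.7, Q = 4·0.7 = 2.8, and P = 38.4.
A monopolist chooses Q where MR = MC. MR = 44 − 4Q; setting this equal to 37 gives Q = 1.75 and P = 40.5.

Cournot: P = 38.4; Monopoly: P = 40.5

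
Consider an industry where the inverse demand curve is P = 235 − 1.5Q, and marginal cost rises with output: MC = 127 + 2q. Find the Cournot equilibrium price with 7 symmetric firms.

P = 154

Cournot with 7 identical firms: the symmetric best-response condition is 235 − 12q = 127 + 2q. Each firm produces q = 54/7, total output Q = 54, price P = 154.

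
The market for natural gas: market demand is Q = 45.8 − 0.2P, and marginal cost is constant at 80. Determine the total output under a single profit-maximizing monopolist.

Q = 14.9

Inverting demand: P = 229 − 5Q.
A monopolist chooses Q where MR = MC. MR = 229 − 10Q; setting this equal to 80 gives Q = 14.9 and P = 154.5.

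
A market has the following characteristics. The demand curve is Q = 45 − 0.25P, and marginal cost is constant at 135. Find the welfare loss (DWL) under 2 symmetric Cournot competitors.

DWL = 28.125

Inverting demand: P = 180 − 4Q.
Perfect competition: P = MC = 135, so 180 − 4Q = 135 and Q = 11.25.
With 2 symmetric Cournot firms, each firm's FOC gives 180 − 12q = 135, so q = 3.75, Q = 2·3.75 = 7.5, and P = 150.
DWL is the triangle between Q = 7.5 and Q = 11.25: ½·(11.25 − 7.5)·(150 − 135) = 28.125.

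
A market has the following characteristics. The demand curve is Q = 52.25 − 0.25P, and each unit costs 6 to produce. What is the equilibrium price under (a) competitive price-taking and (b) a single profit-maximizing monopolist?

Competition: P = 6; Monopoly: P = 107.5

Inverting demand: P = 209 − 4Q.
Under competition P = MC = 6, so Q = (209 − 6)/4 = 50.75.
Monopoly sets MR = MC: 209 − 8Q = 6 ⇒ Q = 25.375, P = 209 − 4·25.375 = 107.5.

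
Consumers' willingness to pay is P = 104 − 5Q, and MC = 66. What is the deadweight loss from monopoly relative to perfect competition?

Perfect competition: P = MC = 66, so 104 − 5Q = 66 and Q = 7.6.
A monopolist chooses Q where MR = MC. MR = 104 − 10Q; setting this equal to 66 gives Q = 3.8 and P = 85.
DWL is the triangle between Q = 3.8 and Q = 7.6: ½·(7.6 − 3.8)·(85 − 66) = 36.1.

DWL = 36.1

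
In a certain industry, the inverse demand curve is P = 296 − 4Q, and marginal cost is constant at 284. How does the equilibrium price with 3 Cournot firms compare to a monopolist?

In a 3-firm Cournot equilibrium, symmetry and the first-order condition give q = (296 − 284)/(16) = 0.75. So Q = 2.25 and P = 287.
A monopolist chooses Q where MR = MC. MR = 296 − 8Q; setting this equal to 284 gives Q = 1.5 and P = 290.

Cournot: P = 287; Monopoly: P = 290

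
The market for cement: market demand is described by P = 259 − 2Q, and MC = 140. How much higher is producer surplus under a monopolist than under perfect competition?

Perfect competition: P = MC = 140, so 259 − 2Q = 140 and Q = 59.5.
PS = (140 − 140)·59.5 = 0.
A monopolist chooses Q where MR = MC. MR = 259 − 4Q; setting this equal to 140 gives Q = 29.75 and P = 199.5.
PS = (199.5 − 140)·29.75 = 1770.125.
Change in producer surplus: 1770.125 − 0 = 1770.125.

PS rises by 1770.125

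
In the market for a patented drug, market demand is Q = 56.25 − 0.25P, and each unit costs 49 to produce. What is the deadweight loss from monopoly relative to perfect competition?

Inverting demand: P = 225 − 4Q.
Competitive firms price at marginal cost: P = 49, giving Q = 44.
Monopoly sets MR = MC: 225 − 8Q = 49 ⇒ Q = 22, P = 225 − 4·22 = 137.
DWL is the triangle between Q = 22 and Q = 44: ½·(44 − 22)·(137 − 49) = 968.

DWL = 968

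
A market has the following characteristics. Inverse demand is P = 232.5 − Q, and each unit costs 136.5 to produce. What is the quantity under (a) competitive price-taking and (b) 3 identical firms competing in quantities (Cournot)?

Competitive firms price at marginal cost: P = 136.5, giving Q = 96.
Cournot with 3 identical firms: the symmetric best-response condition is 232.5 − 4q = 136.5. Each firm produces q = 24, total output Q = 72, price P = 160.5.

Competition: Q = 96; Cournot: Q = 72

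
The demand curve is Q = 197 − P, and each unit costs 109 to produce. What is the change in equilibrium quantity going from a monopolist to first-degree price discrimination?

Inverting demand: P = 197 − Q.
The monopolist equates marginal revenue to marginal cost: 197 − 2Q = 109, so Q = 44. From demand, P = 153.
A perfectly discriminating monopolist sells every unit with P(Q) ≥ MC(Q), so output equals the competitive quantity Q = 88. Each buyer pays their reservation price, so CS = 0 and the firm captures all surplus.
Change in equilibrium quantity: 88 − 44 = 44.

Equilibrium quantity rises by 44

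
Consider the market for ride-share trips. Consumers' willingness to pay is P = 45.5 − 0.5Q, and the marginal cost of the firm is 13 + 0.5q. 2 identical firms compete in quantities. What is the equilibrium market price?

With 2 symmetric Cournot firms, each firm's FOC gives 45.5 − 1.5q = 13 + 0.5q, so q = 16.25, Q = 2·16.25 = 32.5, and P = 29.25.

P = 29.25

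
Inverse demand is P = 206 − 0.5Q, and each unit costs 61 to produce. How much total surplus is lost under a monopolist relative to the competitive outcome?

Perfect competition: P = MC = 61, so 206 − 0.5Q = 61 and Q = 290.
A monopolist chooses Q where MR = MC. MR = 206 − Q; setting this equal to 61 gives Q = 145 and P = 133.5.
DWL is the triangle between Q = 145 and Q = 290: ½·(290 − 145)·(133.5 − 61) = 5256.25.

DWL = 5256.25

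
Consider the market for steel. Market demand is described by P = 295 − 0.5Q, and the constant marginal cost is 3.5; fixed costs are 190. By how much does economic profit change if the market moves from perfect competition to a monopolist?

π rises by 42486.125

Under competition P = MC = 3.5, so Q = (295 − 3.5)/0.5 = 583.
Profit = (3.5 − 3.5)·583 − 190 = −190.
The monopolist equates marginal revenue to marginal cost: 295 − Q = 3.5, so Q = 291.5. From demand, P = 149.25.
Profit = (149.25 − 3.5)·291.5 − 190 = 42296.125.
Change in economic profit: 42296.125 − −190 = 42486.125.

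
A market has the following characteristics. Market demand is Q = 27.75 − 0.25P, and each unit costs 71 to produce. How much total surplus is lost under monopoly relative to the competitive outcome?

DWL = 50

Inverting demand: P = 111 − 4Q.
Perfect competition: P = MC = 71, so 111 − 4Q = 71 and Q = 10.
The monopolist equates marginal revenue to marginal cost: 111 − 8Q = 71, so Q = 5. From demand, P = 91.
DWL is the triangle between Q = 5 and Q = 10: ½·(10 − 5)·(91 − 71) = 50.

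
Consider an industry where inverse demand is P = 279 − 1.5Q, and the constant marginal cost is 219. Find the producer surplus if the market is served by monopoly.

PS = 600

A monopolist chooses Q where MR = MC. MR = 279 − 3Q; setting this equal to 219 gives Q = 20 and P = 249.
PS = (249 − 219)·20 = 600.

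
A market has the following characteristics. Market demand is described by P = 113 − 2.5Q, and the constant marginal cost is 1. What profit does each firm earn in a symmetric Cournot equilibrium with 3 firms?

With 3 symmetric Cournot firms, each firm's FOC gives 113 − 10q = 1, so q = 11.2, Q = 3·11.2 = 33.6, and P = 29.
Each firm's profit = (29 − 1)·11.2 = 313.6.

π_i = 313.6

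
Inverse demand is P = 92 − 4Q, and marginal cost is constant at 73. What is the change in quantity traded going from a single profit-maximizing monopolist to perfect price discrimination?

The monopolist equates marginal revenue to marginal cost: 92 − 8Q = 73, so Q = 2.375. From demand, P = 82.5.
With perfect price discrimination, output is the efficient level Q = 4.75 (where demand meets MC), but every buyer pays their willingness to pay: CS = 0 and PS = total surplus.
Change in quantity traded: 4.75 − 2.375 = 2.375.

Quantity traded rises by 2.375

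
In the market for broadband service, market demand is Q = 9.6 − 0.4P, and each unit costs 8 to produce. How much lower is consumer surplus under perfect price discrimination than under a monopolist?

Inverting demand: P = 24 − 2.5Q.
The monopolist equates marginal revenue to marginal cost: 24 − 5Q = 8, so Q = 3.2. From demand, P = 16.
CS = ½·(24 − 16)·3.2 = 12.8.
A perfectly discriminating monopolist sells every unit with P(Q) ≥ MC(Q), so output equals the competitive quantity Q = 6.4. Each buyer pays their reservation price, so CS = 0 and the firm captures all surplus.
CS = 0.
Change in consumer surplus: 0 − 12.8 = −12.8.

CS falls by 12.8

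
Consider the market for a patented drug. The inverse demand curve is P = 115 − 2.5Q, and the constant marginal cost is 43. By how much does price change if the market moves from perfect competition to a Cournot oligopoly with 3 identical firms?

Competitive firms price at marginal cost: P = 43, giving Q = 28.8.
In a 3-firm Cournot equilibrium, symmetry and the first-order condition give q = (115 − 43)/(10) = 7.2. So Q = 21.6 and P = 61.
Change in price: 61 − 43 = 18.

P rises by 18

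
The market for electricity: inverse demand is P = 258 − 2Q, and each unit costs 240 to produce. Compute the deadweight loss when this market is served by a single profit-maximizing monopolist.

DWL = 20.25

Under competition P = MC = 240, so Q = (258 − 240)/2 = 9.
A monopolist chooses Q where MR = MC. MR = 258 − 4Q; setting this equal to 240 gives Q = 4.5 and P = 249.
DWL is the triangle between Q = 4.5 and Q = 9: ½·(9 − 4.5)·(249 − 240) = 20.25.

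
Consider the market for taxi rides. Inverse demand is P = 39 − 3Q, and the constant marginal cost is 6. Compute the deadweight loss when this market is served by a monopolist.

DWL = 45.375

Perfect competition: P = MC = 6, so 39 − 3Q = 6 and Q = 11.
The monopolist equates marginal revenue to marginal cost: 39 − 6Q = 6, so Q = 5.5. From demand, P = 22.5.
DWL is the triangle between Q = 5.5 and Q = 11: ½·(11 − 5.5)·(22.5 − 6) = 45.375.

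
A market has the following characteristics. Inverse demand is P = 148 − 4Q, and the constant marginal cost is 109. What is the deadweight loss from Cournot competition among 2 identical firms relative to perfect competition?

Competitive firms price at marginal cost: P = 109, giving Q = 9.75.
With 2 symmetric Cournot firms, each firm's FOC gives 148 − 12q = 109, so q = 3.25, Q = 2·3.25 = 6.5, and P = 122.
DWL is the triangle between Q = 6.5 and Q = 9.75: ½·(9.75 − 6.5)·(122 − 109) = 21.125.

DWL = 21.125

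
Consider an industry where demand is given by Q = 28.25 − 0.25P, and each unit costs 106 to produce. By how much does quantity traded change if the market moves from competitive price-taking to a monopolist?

Quantity traded falls by 0.875

Inverting demand: P = 113 − 4Q.
Perfect competition: P = MC = 106, so 113 − 4Q = 106 and Q = 1.75.
Monopoly sets MR = MC: 113 − 8Q = 106 ⇒ Q = 0.875, P = 113 − 4·0.875 = 109.5.
Change in quantity traded: 0.875 − 1.75 = −0.875.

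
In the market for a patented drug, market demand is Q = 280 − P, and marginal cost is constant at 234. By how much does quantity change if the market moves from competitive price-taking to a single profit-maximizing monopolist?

Inverting demand: P = 280 − Q.
Under competition P = MC = 234, so Q = (280 − 234)/1 = 46.
A monopolist chooses Q where MR = MC. MR = 280 − 2Q; setting this equal to 234 gives Q = 23 and P = 257.
Change in quantity: 23 − 46 = −23.

Quantity falls by 23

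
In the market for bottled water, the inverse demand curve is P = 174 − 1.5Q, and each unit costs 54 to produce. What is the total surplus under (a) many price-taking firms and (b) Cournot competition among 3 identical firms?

Competition: TS = 4800; Cournot: TS = 4500

Competitive firms price at marginal cost: P = 54, giving Q = 80.
CS = ½·(174 − 54)·80 = 4800; PS = (54 − 54)·80 = 0; TS = 4800.
In a 3-firm Cournot equilibrium, symmetry and the first-order condition give q = (174 − 54)/(6) = 20. So Q = 60 and P = 84.
CS = ½·(174 − 84)·60 = 2700; PS = (84 − 54)·60 = 1800; TS = 4500.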